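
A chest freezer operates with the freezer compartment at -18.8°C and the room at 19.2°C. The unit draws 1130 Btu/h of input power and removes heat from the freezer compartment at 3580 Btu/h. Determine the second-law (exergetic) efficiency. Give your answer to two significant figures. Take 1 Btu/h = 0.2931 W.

0.47

COP_actual = Q̇_C/Ẇ = 3580/1130 = 3.168.
In absolute terms T_C = 254.35 K and T_H = 292.35 K, so ΔT = 38.00 K.
COP_Carnot = T_C/ΔT = 254.35/38.00 = 6.693.
η_II = COP_actual/COP_Carnot = 3.168/6.693 = 0.4733.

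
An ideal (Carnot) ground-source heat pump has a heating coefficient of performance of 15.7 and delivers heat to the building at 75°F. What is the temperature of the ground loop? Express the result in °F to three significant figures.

COP_HP = T_H/(T_H − T_C) gives T_H − T_C = T_H/COP.
With T_H = 297.04 K, T_C = 297.04 × (1 − 1/15.7) = 278.12 K.
Converting, 278.12 K = 40.94°F.

40.9 °F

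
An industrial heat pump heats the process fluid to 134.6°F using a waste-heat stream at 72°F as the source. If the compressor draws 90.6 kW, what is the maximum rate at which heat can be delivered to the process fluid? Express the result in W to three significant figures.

In absolute terms T_C = 295.37 K and T_H = 330.15 K, so ΔT = 34.78 K.
COP_Carnot = T_H/ΔT = 330.15/34.78 = 9.493.
Q̇_max = COP_Carnot × Ẇ = 9.493 × 90.60 kW = 860.1 kW = 860100 W.

860000 W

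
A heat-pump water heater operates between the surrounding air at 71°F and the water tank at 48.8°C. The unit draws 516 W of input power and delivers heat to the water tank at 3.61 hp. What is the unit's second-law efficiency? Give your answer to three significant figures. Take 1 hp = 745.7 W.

Converting, Q̇_H = 3.610 hp = 2692 W, so COP_actual = Q̇_H/Ẇ = 2692/516.0 = 5.217.
In absolute terms T_C = 294.82 K and T_H = 321.95 K, so ΔT = 27.13 K.
COP_Carnot = T_H/ΔT = 321.95/27.13 = 11.87.
η_II = COP_actual/COP_Carnot = 5.217/11.87 = 0.4397.

0.440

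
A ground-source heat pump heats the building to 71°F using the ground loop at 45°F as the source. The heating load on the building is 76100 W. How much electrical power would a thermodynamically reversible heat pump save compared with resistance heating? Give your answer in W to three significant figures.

In absolute terms T_C = 280.37 K and T_H = 294.82 K, so ΔT = 14.44 K.
COP_Carnot = T_H/ΔT = 294.82/14.44 = 20.41.
Resistance heating needs Ẇ_res = Q̇_H = 76100 W; the reversible heat pump needs only Ẇ_hp = Q̇_H/COP = 3728 W.
Saving = 76100 − 3728 = 72370 W.

72400 W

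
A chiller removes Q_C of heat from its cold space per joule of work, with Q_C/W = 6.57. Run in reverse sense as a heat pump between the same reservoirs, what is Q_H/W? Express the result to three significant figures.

The first law on one cycle gives Q_H = Q_C + W, so Q_H/W = Q_C/W + 1.
COP_HP = COP_R + 1 = 6.57 + 1 = 7.57.

7.57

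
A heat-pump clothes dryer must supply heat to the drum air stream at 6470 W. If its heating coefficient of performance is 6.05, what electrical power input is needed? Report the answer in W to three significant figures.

Ẇ = Q̇_H/COP_HP = 6470/6.05 = 1069 W.

1070 W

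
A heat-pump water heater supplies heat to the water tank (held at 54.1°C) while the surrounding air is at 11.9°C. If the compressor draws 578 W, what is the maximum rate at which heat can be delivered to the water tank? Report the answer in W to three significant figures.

In absolute terms T_C = 285.05 K and T_H = 327.25 K, so ΔT = 42.20 K.
COP_Carnot = T_H/ΔT = 327.25/42.20 = 7.755.
Q̇_max = COP_Carnot × Ẇ = 7.755 × 578.0 W = 4482 W.

4480 W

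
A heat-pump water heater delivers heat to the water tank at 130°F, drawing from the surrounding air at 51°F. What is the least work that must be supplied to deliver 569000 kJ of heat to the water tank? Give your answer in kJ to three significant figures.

76200 kJ

In absolute terms T_C = 283.71 K and T_H = 327.59 K, so ΔT = 43.89 K.
The reversible limit is COP_HP = T_H/ΔT = 7.464, so W_min = Q_H/COP = Q_H·ΔT/T_H.
W_min = 569000 × 43.89/327.59 = 76230 kJ.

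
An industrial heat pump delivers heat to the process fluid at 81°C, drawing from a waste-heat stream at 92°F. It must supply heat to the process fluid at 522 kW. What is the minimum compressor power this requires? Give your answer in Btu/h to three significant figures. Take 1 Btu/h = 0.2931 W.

240000 Btu/h

In absolute terms T_C = 306.48 K and T_H = 354.15 K, so ΔT = 47.67 K.
COP_Carnot = T_H/ΔT = 354.15/47.67 = 7.430.
Ẇ_min = Q̇/COP_Carnot = 522.0/7.430 = 70.26 kW = 239700 Btu/h.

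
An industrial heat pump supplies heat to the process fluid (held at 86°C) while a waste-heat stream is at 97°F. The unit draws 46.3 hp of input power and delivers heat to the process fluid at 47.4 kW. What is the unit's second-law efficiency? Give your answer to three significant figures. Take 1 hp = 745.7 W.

0.191

Converting, Q̇_H = 47.40 kW = 63.56 hp, so COP_actual = Q̇_H/Ẇ = 63.56/46.30 = 1.373.
In absolute terms T_C = 309.26 K and T_H = 359.15 K, so ΔT = 49.89 K.
COP_Carnot = T_H/ΔT = 359.15/49.89 = 7.199.
η_II = COP_actual/COP_Carnot = 1.373/7.199 = 0.1907.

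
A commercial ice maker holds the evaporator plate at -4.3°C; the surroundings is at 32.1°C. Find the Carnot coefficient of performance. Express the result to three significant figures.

7.39

In absolute terms T_C = 268.85 K and T_H = 305.25 K, so ΔT = 36.40 K.
For a reversible cycle, COP_Carnot = T_C/ΔT = 268.85/36.40 = 7.386.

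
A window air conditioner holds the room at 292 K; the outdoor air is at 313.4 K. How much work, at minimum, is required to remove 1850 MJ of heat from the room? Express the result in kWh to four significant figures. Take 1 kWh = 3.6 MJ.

37.66 kWh

The reservoir spacing is ΔT = 313.4 − 292 = 21.40 K.
The reversible limit is COP_R = T_C/ΔT = 13.64, so W_min = Q_C/COP = Q_C·ΔT/T_C.
W_min = 1850 × 21.40/292.00 = 135.6 MJ = 37.66 kWh.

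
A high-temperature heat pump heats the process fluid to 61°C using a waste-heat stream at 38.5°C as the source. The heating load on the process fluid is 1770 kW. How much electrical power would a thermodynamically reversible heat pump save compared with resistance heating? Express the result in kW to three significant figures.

1650 kW

In absolute terms T_C = 311.65 K and T_H = 334.15 K, so ΔT = 22.50 K.
COP_Carnot = T_H/ΔT = 334.15/22.50 = 14.85.
Resistance heating needs Ẇ_res = Q̇_H = 1770 kW; the reversible heat pump needs only Ẇ_hp = Q̇_H/COP = 119.2 kW.
Saving = 1770 − 119.2 = 1651 kW.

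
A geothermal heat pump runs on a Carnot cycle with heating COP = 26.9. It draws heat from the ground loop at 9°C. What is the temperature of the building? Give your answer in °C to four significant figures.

COP_HP = T_H/(T_H − T_C) rearranges to T_H = COP·T_C/(COP − 1).
With T_C = 282.15 K, T_H = 26.9 × 282.15/25.90 = 293.04 K.
Converting, 293.04 K = 19.89°C.

19.89 °C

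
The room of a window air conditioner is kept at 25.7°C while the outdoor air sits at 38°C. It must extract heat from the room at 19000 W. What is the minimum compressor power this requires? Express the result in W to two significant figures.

780 W

In absolute terms T_C = 298.85 K and T_H = 311.15 K, so ΔT = 12.30 K.
COP_Carnot = T_C/ΔT = 298.85/12.30 = 24.30.
Ẇ_min = Q̇/COP_Carnot = 19000/24.30 = 782.0 W.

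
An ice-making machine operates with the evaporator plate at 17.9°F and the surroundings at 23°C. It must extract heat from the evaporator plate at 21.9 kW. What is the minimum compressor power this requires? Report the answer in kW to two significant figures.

In absolute terms T_C = 265.32 K and T_H = 296.15 K, so ΔT = 30.83 K.
COP_Carnot = T_C/ΔT = 265.32/30.83 = 8.605.
Ẇ_min = Q̇/COP_Carnot = 21.90/8.605 = 2.545 kW.

2.5 kW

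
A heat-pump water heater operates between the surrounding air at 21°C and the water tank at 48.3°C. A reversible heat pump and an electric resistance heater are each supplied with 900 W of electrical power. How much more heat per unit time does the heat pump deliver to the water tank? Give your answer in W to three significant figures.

In absolute terms T_C = 294.15 K and T_H = 321.45 K, so ΔT = 27.30 K.
COP_Carnot = T_H/ΔT = 321.45/27.30 = 11.77.
The heat pump delivers Q̇_H = COP × Ẇ = 10600 W; the resistance heater delivers Ẇ = 900.0 W.
Extra = (COP − 1)·Ẇ = 9697 W.

9700 W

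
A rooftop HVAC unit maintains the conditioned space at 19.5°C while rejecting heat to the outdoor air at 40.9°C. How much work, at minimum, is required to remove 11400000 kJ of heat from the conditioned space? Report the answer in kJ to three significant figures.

834000 kJ

In absolute terms T_C = 292.65 K and T_H = 314.05 K, so ΔT = 21.40 K.
The reversible limit is COP_R = T_C/ΔT = 13.68, so W_min = Q_C/COP = Q_C·ΔT/T_C.
W_min = 11400000 × 21.40/292.65 = 833600 kJ.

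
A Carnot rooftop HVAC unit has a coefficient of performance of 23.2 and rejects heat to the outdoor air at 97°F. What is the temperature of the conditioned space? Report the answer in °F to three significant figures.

For a Carnot refrigerator COP_R = T_C/(T_H − T_C), so T_C = COP·T_H/(1 + COP).
With T_H = 309.26 K, T_C = 23.2 × 309.26/24.20 = 296.48 K.
Converting, 296.48 K = 74.00°F.

74.0 °F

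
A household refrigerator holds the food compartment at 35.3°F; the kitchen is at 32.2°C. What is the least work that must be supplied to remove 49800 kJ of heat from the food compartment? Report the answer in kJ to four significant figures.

5499 kJ

In absolute terms T_C = 274.98 K and T_H = 305.35 K, so ΔT = 30.37 K.
The reversible limit is COP_R = T_C/ΔT = 9.055, so W_min = Q_C/COP = Q_C·ΔT/T_C.
W_min = 49800 × 30.37/274.98 = 5499 kJ.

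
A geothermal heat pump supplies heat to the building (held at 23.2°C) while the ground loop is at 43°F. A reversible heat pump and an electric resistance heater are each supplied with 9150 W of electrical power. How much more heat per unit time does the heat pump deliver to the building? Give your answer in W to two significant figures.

In absolute terms T_C = 279.26 K and T_H = 296.35 K, so ΔT = 17.09 K.
COP_Carnot = T_H/ΔT = 296.35/17.09 = 17.34.
The heat pump delivers Q̇_H = COP × Ẇ = 158700 W; the resistance heater delivers Ẇ = 9150 W.
Extra = (COP − 1)·Ẇ = 149500 W.

150000 W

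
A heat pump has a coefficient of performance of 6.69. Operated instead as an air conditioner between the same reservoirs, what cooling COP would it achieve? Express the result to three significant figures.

5.69

Since Q_H = Q_C + W for any cycle, COP_R = Q_C/W = Q_H/W − 1.
COP_R = 6.69 − 1 = 5.69.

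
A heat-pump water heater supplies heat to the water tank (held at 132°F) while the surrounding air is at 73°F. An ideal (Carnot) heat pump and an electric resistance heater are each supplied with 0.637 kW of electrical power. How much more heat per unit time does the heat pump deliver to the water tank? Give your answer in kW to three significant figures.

5.75 kW

In absolute terms T_C = 295.93 K and T_H = 328.71 K, so ΔT = 32.78 K.
COP_Carnot = T_H/ΔT = 328.71/32.78 = 10.03.
The heat pump delivers Q̇_H = COP × Ẇ = 6.388 kW; the resistance heater delivers Ẇ = 0.6370 kW.
Extra = (COP − 1)·Ẇ = 5.751 kW.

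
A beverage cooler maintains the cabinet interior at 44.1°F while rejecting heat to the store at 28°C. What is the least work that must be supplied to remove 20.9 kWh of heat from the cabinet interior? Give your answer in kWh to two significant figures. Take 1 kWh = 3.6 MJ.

In absolute terms T_C = 279.87 K and T_H = 301.15 K, so ΔT = 21.28 K.
The reversible limit is COP_R = T_C/ΔT = 13.15, so W_min = Q_C/COP = Q_C·ΔT/T_C.
W_min = 20.90 × 21.28/279.87 = 1.589 kWh.

1.6 kWh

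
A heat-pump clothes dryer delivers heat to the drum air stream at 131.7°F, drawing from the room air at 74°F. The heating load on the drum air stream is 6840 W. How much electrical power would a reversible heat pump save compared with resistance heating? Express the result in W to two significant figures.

6200 W

In absolute terms T_C = 296.48 K and T_H = 328.54 K, so ΔT = 32.06 K.
COP_Carnot = T_H/ΔT = 328.54/32.06 = 10.25.
Resistance heating needs Ẇ_res = Q̇_H = 6840 W; the reversible heat pump needs only Ẇ_hp = Q̇_H/COP = 667.4 W.
Saving = 6840 − 667.4 = 6173 W.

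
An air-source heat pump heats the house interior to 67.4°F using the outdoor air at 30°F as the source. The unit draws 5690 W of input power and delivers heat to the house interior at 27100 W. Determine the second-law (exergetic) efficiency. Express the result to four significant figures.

COP_actual = Q̇_H/Ẇ = 27100/5690 = 4.763.
In absolute terms T_C = 272.04 K and T_H = 292.82 K, so ΔT = 20.78 K.
COP_Carnot = T_H/ΔT = 292.82/20.78 = 14.09.
η_II = COP_actual/COP_Carnot = 4.763/14.09 = 0.3380.

0.3380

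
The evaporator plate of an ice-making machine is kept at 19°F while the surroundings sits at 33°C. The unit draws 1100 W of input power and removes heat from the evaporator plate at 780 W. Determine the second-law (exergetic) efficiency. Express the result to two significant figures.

0.11

COP_actual = Q̇_C/Ẇ = 780.0/1100 = 0.7091.
In absolute terms T_C = 265.93 K and T_H = 306.15 K, so ΔT = 40.22 K.
COP_Carnot = T_C/ΔT = 265.93/40.22 = 6.611.
η_II = COP_actual/COP_Carnot = 0.7091/6.611 = 0.1073.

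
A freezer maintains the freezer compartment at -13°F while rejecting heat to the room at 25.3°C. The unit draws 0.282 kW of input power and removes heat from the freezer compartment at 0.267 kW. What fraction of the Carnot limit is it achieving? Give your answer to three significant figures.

0.192

COP_actual = Q̇_C/Ẇ = 0.2670/0.2820 = 0.9468.
In absolute terms T_C = 248.15 K and T_H = 298.45 K, so ΔT = 50.30 K.
COP_Carnot = T_C/ΔT = 248.15/50.30 = 4.933.
η_II = COP_actual/COP_Carnot = 0.9468/4.933 = 0.1919.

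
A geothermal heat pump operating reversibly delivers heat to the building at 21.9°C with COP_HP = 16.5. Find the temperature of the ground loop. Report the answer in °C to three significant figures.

4.02 °C

COP_HP = T_H/(T_H − T_C) gives T_H − T_C = T_H/COP.
With T_H = 295.05 K, T_C = 295.05 × (1 − 1/16.5) = 277.17 K.
Converting, 277.17 K = 4.02°C.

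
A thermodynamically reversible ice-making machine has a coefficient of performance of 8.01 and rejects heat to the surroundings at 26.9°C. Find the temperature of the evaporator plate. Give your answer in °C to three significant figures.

For a Carnot refrigerator COP_R = T_C/(T_H − T_C), so T_C = COP·T_H/(1 + COP).
With T_H = 300.05 K, T_C = 8.01 × 300.05/9.010 = 266.75 K.
Converting, 266.75 K = -6.40°C.

-6.40 °C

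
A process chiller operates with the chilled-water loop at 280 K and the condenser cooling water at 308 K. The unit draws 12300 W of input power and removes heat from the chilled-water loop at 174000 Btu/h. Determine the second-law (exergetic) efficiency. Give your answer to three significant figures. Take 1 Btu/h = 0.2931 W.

Converting, Q̇_C = 174000 Btu/h = 51000 W, so COP_actual = Q̇_C/Ẇ = 51000/12300 = 4.146.
The reservoir spacing is ΔT = 308 − 280 = 28.00 K.
COP_Carnot = T_C/ΔT = 280.00/28.00 = 10.00.
η_II = COP_actual/COP_Carnot = 4.146/10.00 = 0.4146.

0.415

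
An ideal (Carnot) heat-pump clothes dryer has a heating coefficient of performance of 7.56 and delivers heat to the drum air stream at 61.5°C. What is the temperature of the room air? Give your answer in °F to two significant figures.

COP_HP = T_H/(T_H − T_C) gives T_H − T_C = T_H/COP.
With T_H = 334.65 K, T_C = 334.65 × (1 − 1/7.56) = 290.38 K.
Converting, 290.38 K = 63.02°F.

63 °F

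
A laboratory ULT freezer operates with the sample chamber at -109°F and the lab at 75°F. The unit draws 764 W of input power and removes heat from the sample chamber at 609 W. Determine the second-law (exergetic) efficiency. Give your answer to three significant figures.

COP_actual = Q̇_C/Ẇ = 609.0/764.0 = 0.7971.
In absolute terms T_C = 194.82 K and T_H = 297.04 K, so ΔT = 102.2 K.
COP_Carnot = T_C/ΔT = 194.82/102.2 = 1.906.
η_II = COP_actual/COP_Carnot = 0.7971/1.906 = 0.4183.

0.418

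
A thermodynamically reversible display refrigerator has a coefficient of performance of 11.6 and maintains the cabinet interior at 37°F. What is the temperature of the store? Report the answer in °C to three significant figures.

COP_R = T_C/(T_H − T_C) gives T_H − T_C = T_C/COP.
With T_C = 275.93 K, T_H = 275.93 × (1 + 1/11.6) = 299.71 K.
Converting, 299.71 K = 26.56°C.

26.6 °C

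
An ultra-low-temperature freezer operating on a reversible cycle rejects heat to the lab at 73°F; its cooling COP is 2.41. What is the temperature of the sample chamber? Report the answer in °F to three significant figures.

For a Carnot refrigerator COP_R = T_C/(T_H − T_C), so T_C = COP·T_H/(1 + COP).
With T_H = 295.93 K, T_C = 2.41 × 295.93/3.410 = 209.15 K.
Converting, 209.15 K = -83.21°F.

-83.2 °F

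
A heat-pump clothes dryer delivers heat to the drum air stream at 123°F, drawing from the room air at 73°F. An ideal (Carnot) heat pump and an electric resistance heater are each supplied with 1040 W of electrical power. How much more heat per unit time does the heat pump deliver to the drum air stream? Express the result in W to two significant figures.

In absolute terms T_C = 295.93 K and T_H = 323.71 K, so ΔT = 27.78 K.
COP_Carnot = T_H/ΔT = 323.71/27.78 = 11.65.
The heat pump delivers Q̇_H = COP × Ẇ = 12120 W; the resistance heater delivers Ẇ = 1040 W.
Extra = (COP − 1)·Ẇ = 11080 W.

11000 W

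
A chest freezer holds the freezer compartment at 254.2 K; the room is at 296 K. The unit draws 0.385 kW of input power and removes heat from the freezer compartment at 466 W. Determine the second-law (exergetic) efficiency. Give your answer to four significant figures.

Converting, Q̇_C = 466.0 W = 0.4660 kW, so COP_actual = Q̇_C/Ẇ = 0.4660/0.3850 = 1.210.
The reservoir spacing is ΔT = 296 − 254.2 = 41.80 K.
COP_Carnot = T_C/ΔT = 254.20/41.80 = 6.081.
η_II = COP_actual/COP_Carnot = 1.210/6.081 = 0.1990.

0.1990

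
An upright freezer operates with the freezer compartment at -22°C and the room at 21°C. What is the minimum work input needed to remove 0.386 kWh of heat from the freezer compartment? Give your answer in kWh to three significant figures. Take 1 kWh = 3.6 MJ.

0.0661 kWh

In absolute terms T_C = 251.15 K and T_H = 294.15 K, so ΔT = 43.00 K.
The reversible limit is COP_R = T_C/ΔT = 5.841, so W_min = Q_C/COP = Q_C·ΔT/T_C.
W_min = 0.3860 × 43.00/251.15 = 0.06609 kWh.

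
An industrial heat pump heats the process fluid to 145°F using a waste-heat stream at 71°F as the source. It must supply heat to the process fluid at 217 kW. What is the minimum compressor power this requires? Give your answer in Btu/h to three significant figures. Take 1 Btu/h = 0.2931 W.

90600 Btu/h

In absolute terms T_C = 294.82 K and T_H = 335.93 K, so ΔT = 41.11 K.
COP_Carnot = T_H/ΔT = 335.93/41.11 = 8.171.
Ẇ_min = Q̇/COP_Carnot = 217.0/8.171 = 26.56 kW = 90610 Btu/h.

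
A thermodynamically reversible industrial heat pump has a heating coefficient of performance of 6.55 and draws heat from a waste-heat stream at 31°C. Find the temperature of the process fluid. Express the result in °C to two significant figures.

86 °C

COP_HP = T_H/(T_H − T_C) rearranges to T_H = COP·T_C/(COP − 1).
With T_C = 304.15 K, T_H = 6.55 × 304.15/5.550 = 358.95 K.
Converting, 358.95 K = 85.80°C.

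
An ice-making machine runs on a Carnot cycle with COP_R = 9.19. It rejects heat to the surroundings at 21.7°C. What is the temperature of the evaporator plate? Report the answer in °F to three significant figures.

19.0 °F

For a Carnot refrigerator COP_R = T_C/(T_H − T_C), so T_C = COP·T_H/(1 + COP).
With T_H = 294.85 K, T_C = 9.19 × 294.85/10.19 = 265.91 K.
Converting, 265.91 K = 18.98°F.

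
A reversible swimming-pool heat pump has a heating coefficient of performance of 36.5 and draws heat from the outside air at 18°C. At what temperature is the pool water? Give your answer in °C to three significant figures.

26.2 °C

COP_HP = T_H/(T_H − T_C) rearranges to T_H = COP·T_C/(COP − 1).
With T_C = 291.15 K, T_H = 36.5 × 291.15/35.50 = 299.35 K.
Converting, 299.35 K = 26.20°C.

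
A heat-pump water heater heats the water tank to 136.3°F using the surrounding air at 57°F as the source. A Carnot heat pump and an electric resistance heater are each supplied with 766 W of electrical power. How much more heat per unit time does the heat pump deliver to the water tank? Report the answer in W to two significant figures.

5000 W

In absolute terms T_C = 287.04 K and T_H = 331.09 K, so ΔT = 44.06 K.
COP_Carnot = T_H/ΔT = 331.09/44.06 = 7.515.
The heat pump delivers Q̇_H = COP × Ẇ = 5757 W; the resistance heater delivers Ẇ = 766.0 W.
Extra = (COP − 1)·Ẇ = 4991 W.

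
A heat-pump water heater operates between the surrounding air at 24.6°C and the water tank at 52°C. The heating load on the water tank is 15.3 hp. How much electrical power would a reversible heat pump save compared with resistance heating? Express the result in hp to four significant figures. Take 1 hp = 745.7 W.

In absolute terms T_C = 297.75 K and T_H = 325.15 K, so ΔT = 27.40 K.
COP_Carnot = T_H/ΔT = 325.15/27.40 = 11.87.
Resistance heating needs Ẇ_res = Q̇_H = 15.30 hp; the reversible heat pump needs only Ẇ_hp = Q̇_H/COP = 1.289 hp.
Saving = 15.30 − 1.289 = 14.01 hp.

14.01 hp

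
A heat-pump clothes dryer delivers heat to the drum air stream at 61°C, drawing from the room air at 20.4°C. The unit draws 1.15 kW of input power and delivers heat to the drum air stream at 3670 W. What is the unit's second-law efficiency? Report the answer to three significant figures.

Converting, Q̇_H = 3670 W = 3.670 kW, so COP_actual = Q̇_H/Ẇ = 3.670/1.150 = 3.191.
In absolute terms T_C = 293.55 K and T_H = 334.15 K, so ΔT = 40.60 K.
COP_Carnot = T_H/ΔT = 334.15/40.60 = 8.230.
η_II = COP_actual/COP_Carnot = 3.191/8.230 = 0.3878.

0.388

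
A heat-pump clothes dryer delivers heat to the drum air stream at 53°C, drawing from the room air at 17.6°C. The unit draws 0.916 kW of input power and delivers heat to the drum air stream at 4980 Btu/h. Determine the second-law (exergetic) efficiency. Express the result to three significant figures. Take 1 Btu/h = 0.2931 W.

Converting, Q̇_H = 4980 Btu/h = 1.460 kW, so COP_actual = Q̇_H/Ẇ = 1.460/0.9160 = 1.593.
In absolute terms T_C = 290.75 K and T_H = 326.15 K, so ΔT = 35.40 K.
COP_Carnot = T_H/ΔT = 326.15/35.40 = 9.213.
η_II = COP_actual/COP_Carnot = 1.593/9.213 = 0.1730.

0.173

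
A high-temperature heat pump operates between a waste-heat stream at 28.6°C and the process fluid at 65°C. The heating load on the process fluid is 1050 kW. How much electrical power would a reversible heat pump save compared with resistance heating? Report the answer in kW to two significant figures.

940 kW

In absolute terms T_C = 301.75 K and T_H = 338.15 K, so ΔT = 36.40 K.
COP_Carnot = T_H/ΔT = 338.15/36.40 = 9.290.
Resistance heating needs Ẇ_res = Q̇_H = 1050 kW; the reversible heat pump needs only Ẇ_hp = Q̇_H/COP = 113.0 kW.
Saving = 1050 − 113.0 = 937.0 kW.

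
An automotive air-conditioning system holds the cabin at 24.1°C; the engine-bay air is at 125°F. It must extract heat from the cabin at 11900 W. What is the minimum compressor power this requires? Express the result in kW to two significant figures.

1.1 kW

In absolute terms T_C = 297.25 K and T_H = 324.82 K, so ΔT = 27.57 K.
COP_Carnot = T_C/ΔT = 297.25/27.57 = 10.78.
Ẇ_min = Q̇/COP_Carnot = 11900/10.78 = 1104 W = 1.104 kW.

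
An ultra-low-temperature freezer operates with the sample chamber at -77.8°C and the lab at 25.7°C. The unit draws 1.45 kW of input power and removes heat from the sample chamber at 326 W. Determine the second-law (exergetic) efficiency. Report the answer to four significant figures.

0.1191

Converting, Q̇_C = 326.0 W = 0.3260 kW, so COP_actual = Q̇_C/Ẇ = 0.3260/1.450 = 0.2248.
In absolute terms T_C = 195.35 K and T_H = 298.85 K, so ΔT = 103.5 K.
COP_Carnot = T_C/ΔT = 195.35/103.5 = 1.887.
η_II = COP_actual/COP_Carnot = 0.2248/1.887 = 0.1191.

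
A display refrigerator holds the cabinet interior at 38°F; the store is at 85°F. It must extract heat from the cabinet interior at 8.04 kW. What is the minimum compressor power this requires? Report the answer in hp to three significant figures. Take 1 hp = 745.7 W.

1.02 hp

In absolute terms T_C = 276.48 K and T_H = 302.59 K, so ΔT = 26.11 K.
COP_Carnot = T_C/ΔT = 276.48/26.11 = 10.59.
Ẇ_min = Q̇/COP_Carnot = 8.040/10.59 = 0.7593 kW = 1.018 hp.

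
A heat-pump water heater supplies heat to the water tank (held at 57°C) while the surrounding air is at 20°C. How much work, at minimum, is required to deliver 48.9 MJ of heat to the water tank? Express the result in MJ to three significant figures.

In absolute terms T_C = 293.15 K and T_H = 330.15 K, so ΔT = 37.00 K.
The reversible limit is COP_HP = T_H/ΔT = 8.923, so W_min = Q_H/COP = Q_H·ΔT/T_H.
W_min = 48.90 × 37.00/330.15 = 5.480 MJ.

5.48 MJ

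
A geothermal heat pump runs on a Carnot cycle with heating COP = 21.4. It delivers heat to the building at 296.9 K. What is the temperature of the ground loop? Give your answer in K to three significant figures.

COP_HP = T_H/(T_H − T_C) gives T_H − T_C = T_H/COP.
With T_H = 296.90 K, T_C = 296.90 × (1 − 1/21.4) = 283.03 K.

283 K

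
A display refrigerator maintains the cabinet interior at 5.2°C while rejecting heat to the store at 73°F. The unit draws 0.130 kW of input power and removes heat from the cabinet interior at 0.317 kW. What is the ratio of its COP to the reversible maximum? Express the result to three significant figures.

COP_actual = Q̇_C/Ẇ = 0.3170/0.1300 = 2.438.
In absolute terms T_C = 278.35 K and T_H = 295.93 K, so ΔT = 17.58 K.
COP_Carnot = T_C/ΔT = 278.35/17.58 = 15.84.
η_II = COP_actual/COP_Carnot = 2.438/15.84 = 0.1540.

0.154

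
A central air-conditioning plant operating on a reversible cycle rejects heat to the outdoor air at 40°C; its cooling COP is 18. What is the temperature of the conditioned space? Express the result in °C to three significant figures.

For a Carnot refrigerator COP_R = T_C/(T_H − T_C), so T_C = COP·T_H/(1 + COP).
With T_H = 313.15 K, T_C = 18 × 313.15/19.00 = 296.67 K.
Converting, 296.67 K = 23.52°C.

23.5 °C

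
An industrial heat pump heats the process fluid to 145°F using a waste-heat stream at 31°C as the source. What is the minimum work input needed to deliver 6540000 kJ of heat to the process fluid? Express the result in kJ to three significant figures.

In absolute terms T_C = 304.15 K and T_H = 335.93 K, so ΔT = 31.78 K.
The reversible limit is COP_HP = T_H/ΔT = 10.57, so W_min = Q_H/COP = Q_H·ΔT/T_H.
W_min = 6540000 × 31.78/335.93 = 618700 kJ.

619000 kJ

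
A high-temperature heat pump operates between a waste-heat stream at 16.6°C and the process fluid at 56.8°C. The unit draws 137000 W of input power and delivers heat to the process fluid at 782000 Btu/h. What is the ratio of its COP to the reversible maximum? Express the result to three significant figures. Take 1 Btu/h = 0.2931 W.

0.204

Converting, Q̇_H = 782000 Btu/h = 229200 W, so COP_actual = Q̇_H/Ẇ = 229200/137000 = 1.673.
In absolute terms T_C = 289.75 K and T_H = 329.95 K, so ΔT = 40.20 K.
COP_Carnot = T_H/ΔT = 329.95/40.20 = 8.208.
η_II = COP_actual/COP_Carnot = 1.673/8.208 = 0.2038.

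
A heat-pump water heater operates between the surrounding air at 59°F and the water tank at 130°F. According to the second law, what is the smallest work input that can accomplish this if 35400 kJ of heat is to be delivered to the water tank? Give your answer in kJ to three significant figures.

In absolute terms T_C = 288.15 K and T_H = 327.59 K, so ΔT = 39.44 K.
The reversible limit is COP_HP = T_H/ΔT = 8.305, so W_min = Q_H/COP = Q_H·ΔT/T_H.
W_min = 35400 × 39.44/327.59 = 4262 kJ.

4260 kJ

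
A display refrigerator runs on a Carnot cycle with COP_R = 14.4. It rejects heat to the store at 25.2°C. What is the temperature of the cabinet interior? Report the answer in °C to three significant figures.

5.83 °C

For a Carnot refrigerator COP_R = T_C/(T_H − T_C), so T_C = COP·T_H/(1 + COP).
With T_H = 298.35 K, T_C = 14.4 × 298.35/15.40 = 278.98 K.
Converting, 278.98 K = 5.83°C.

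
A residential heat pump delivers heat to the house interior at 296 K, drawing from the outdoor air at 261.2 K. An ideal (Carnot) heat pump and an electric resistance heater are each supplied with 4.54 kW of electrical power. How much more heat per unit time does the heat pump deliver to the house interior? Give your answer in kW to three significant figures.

The reservoir spacing is ΔT = 296 − 261.2 = 34.80 K.
COP_Carnot = T_H/ΔT = 296.00/34.80 = 8.506.
The heat pump delivers Q̇_H = COP × Ẇ = 38.62 kW; the resistance heater delivers Ẇ = 4.540 kW.
Extra = (COP − 1)·Ẇ = 34.08 kW.

34.1 kW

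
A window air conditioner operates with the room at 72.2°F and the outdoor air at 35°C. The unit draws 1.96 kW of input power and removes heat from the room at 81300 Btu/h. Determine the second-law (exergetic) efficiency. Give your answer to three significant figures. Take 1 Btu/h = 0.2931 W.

0.521

Converting, Q̇_C = 81300 Btu/h = 23.83 kW, so COP_actual = Q̇_C/Ẇ = 23.83/1.960 = 12.16.
In absolute terms T_C = 295.48 K and T_H = 308.15 K, so ΔT = 12.67 K.
COP_Carnot = T_C/ΔT = 295.48/12.67 = 23.33.
η_II = COP_actual/COP_Carnot = 12.16/23.33 = 0.5212.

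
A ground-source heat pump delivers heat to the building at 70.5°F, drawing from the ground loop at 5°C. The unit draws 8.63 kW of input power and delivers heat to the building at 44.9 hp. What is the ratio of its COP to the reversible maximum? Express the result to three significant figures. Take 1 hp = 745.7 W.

Converting, Q̇_H = 44.90 hp = 33.48 kW, so COP_actual = Q̇_H/Ẇ = 33.48/8.630 = 3.880.
In absolute terms T_C = 278.15 K and T_H = 294.54 K, so ΔT = 16.39 K.
COP_Carnot = T_H/ΔT = 294.54/16.39 = 17.97.
η_II = COP_actual/COP_Carnot = 3.880/17.97 = 0.2159.

0.216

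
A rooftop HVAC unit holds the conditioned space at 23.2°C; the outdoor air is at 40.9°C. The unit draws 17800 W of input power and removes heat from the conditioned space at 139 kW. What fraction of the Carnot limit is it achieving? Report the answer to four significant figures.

0.4664

Converting, Q̇_C = 139.0 kW = 139000 W, so COP_actual = Q̇_C/Ẇ = 139000/17800 = 7.809.
In absolute terms T_C = 296.35 K and T_H = 314.05 K, so ΔT = 17.70 K.
COP_Carnot = T_C/ΔT = 296.35/17.70 = 16.74.
η_II = COP_actual/COP_Carnot = 7.809/16.74 = 0.4664.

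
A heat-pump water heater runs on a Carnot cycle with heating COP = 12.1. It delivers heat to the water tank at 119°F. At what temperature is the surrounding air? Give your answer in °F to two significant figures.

71 °F

COP_HP = T_H/(T_H − T_C) gives T_H − T_C = T_H/COP.
With T_H = 321.48 K, T_C = 321.48 × (1 − 1/12.1) = 294.91 K.
Converting, 294.91 K = 71.18°F.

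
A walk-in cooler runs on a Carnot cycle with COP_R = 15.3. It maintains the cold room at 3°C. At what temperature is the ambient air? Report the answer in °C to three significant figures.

21.0 °C

COP_R = T_C/(T_H − T_C) gives T_H − T_C = T_C/COP.
With T_C = 276.15 K, T_H = 276.15 × (1 + 1/15.3) = 294.20 K.
Converting, 294.20 K = 21.05°C.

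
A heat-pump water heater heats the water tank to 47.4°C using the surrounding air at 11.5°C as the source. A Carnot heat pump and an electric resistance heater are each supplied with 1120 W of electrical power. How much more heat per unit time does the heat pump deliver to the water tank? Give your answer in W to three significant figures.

8880 W

In absolute terms T_C = 284.65 K and T_H = 320.55 K, so ΔT = 35.90 K.
COP_Carnot = T_H/ΔT = 320.55/35.90 = 8.929.
The heat pump delivers Q̇_H = COP × Ẇ = 10000 W; the resistance heater delivers Ẇ = 1120 W.
Extra = (COP − 1)·Ẇ = 8880 W.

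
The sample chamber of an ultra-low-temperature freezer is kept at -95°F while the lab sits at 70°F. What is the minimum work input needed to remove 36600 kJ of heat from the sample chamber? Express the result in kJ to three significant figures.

16600 kJ

In absolute terms T_C = 202.59 K and T_H = 294.26 K, so ΔT = 91.67 K.
The reversible limit is COP_R = T_C/ΔT = 2.210, so W_min = Q_C/COP = Q_C·ΔT/T_C.
W_min = 36600 × 91.67/202.59 = 16560 kJ.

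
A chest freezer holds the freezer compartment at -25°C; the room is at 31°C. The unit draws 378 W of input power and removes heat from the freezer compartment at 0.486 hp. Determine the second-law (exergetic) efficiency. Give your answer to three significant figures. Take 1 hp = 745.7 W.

Converting, Q̇_C = 0.4860 hp = 362.4 W, so COP_actual = Q̇_C/Ẇ = 362.4/378.0 = 0.9588.
In absolute terms T_C = 248.15 K and T_H = 304.15 K, so ΔT = 56.00 K.
COP_Carnot = T_C/ΔT = 248.15/56.00 = 4.431.
η_II = COP_actual/COP_Carnot = 0.9588/4.431 = 0.2164.

0.216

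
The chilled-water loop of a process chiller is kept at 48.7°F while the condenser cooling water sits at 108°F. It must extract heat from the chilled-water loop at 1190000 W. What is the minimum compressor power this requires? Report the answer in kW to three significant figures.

139 kW

In absolute terms T_C = 282.43 K and T_H = 315.37 K, so ΔT = 32.94 K.
COP_Carnot = T_C/ΔT = 282.43/32.94 = 8.573.
Ẇ_min = Q̇/COP_Carnot = 1190000/8.573 = 138800 W = 138.8 kW.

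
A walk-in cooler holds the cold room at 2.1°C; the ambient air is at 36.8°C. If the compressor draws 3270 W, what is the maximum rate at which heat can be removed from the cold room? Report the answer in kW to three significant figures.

25.9 kW

In absolute terms T_C = 275.25 K and T_H = 309.95 K, so ΔT = 34.70 K.
COP_Carnot = T_C/ΔT = 275.25/34.70 = 7.932.
Q̇_max = COP_Carnot × Ẇ = 7.932 × 3270 W = 25940 W = 25.94 kW.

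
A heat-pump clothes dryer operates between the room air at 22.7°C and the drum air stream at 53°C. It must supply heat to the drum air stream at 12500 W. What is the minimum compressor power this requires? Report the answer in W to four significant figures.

In absolute terms T_C = 295.85 K and T_H = 326.15 K, so ΔT = 30.30 K.
COP_Carnot = T_H/ΔT = 326.15/30.30 = 10.76.
Ẇ_min = Q̇/COP_Carnot = 12500/10.76 = 1161 W.

1161 W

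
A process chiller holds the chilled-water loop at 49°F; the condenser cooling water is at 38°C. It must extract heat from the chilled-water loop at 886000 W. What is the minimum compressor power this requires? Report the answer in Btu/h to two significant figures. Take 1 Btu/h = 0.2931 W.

In absolute terms T_C = 282.59 K and T_H = 311.15 K, so ΔT = 28.56 K.
COP_Carnot = T_C/ΔT = 282.59/28.56 = 9.896.
Ẇ_min = Q̇/COP_Carnot = 886000/9.896 = 89530 W = 305500 Btu/h.

310000 Btu/h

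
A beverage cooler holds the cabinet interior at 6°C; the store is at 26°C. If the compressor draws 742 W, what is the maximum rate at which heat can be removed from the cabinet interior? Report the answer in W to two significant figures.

In absolute terms T_C = 279.15 K and T_H = 299.15 K, so ΔT = 20.00 K.
COP_Carnot = T_C/ΔT = 279.15/20.00 = 13.96.
Q̇_max = COP_Carnot × Ẇ = 13.96 × 742.0 W = 10360 W.

10000 W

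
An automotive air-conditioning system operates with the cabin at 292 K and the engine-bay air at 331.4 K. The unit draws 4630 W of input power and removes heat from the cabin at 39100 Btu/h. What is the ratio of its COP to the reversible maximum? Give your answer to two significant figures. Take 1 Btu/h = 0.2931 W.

Converting, Q̇_C = 39100 Btu/h = 11460 W, so COP_actual = Q̇_C/Ẇ = 11460/4630 = 2.475.
The reservoir spacing is ΔT = 331.4 − 292 = 39.40 K.
COP_Carnot = T_C/ΔT = 292.00/39.40 = 7.411.
η_II = COP_actual/COP_Carnot = 2.475/7.411 = 0.3340.

0.33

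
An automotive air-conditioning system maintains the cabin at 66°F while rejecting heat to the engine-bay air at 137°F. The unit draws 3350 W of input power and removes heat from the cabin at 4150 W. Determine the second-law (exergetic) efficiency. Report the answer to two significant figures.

0.17

COP_actual = Q̇_C/Ẇ = 4150/3350 = 1.239.
In absolute terms T_C = 292.04 K and T_H = 331.48 K, so ΔT = 39.44 K.
COP_Carnot = T_C/ΔT = 292.04/39.44 = 7.404.
η_II = COP_actual/COP_Carnot = 1.239/7.404 = 0.1673.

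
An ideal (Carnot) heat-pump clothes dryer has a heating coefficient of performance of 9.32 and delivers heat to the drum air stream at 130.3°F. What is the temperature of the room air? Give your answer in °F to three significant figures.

67.0 °F

COP_HP = T_H/(T_H − T_C) gives T_H − T_C = T_H/COP.
With T_H = 327.76 K, T_C = 327.76 × (1 − 1/9.32) = 292.59 K.
Converting, 292.59 K = 67.00°F.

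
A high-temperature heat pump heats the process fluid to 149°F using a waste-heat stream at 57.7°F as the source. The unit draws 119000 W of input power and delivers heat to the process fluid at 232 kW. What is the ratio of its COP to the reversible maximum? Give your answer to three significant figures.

Converting, Q̇_H = 232.0 kW = 232000 W, so COP_actual = Q̇_H/Ẇ = 232000/119000 = 1.950.
In absolute terms T_C = 287.43 K and T_H = 338.15 K, so ΔT = 50.72 K.
COP_Carnot = T_H/ΔT = 338.15/50.72 = 6.667.
η_II = COP_actual/COP_Carnot = 1.950/6.667 = 0.2924.

0.292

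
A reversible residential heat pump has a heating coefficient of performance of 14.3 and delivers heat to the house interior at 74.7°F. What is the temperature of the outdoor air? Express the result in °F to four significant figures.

COP_HP = T_H/(T_H − T_C) gives T_H − T_C = T_H/COP.
With T_H = 296.87 K, T_C = 296.87 × (1 − 1/14.3) = 276.11 K.
Converting, 276.11 K = 37.33°F.

37.33 °F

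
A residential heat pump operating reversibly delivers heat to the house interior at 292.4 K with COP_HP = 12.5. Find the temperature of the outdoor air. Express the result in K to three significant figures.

269 K

COP_HP = T_H/(T_H − T_C) gives T_H − T_C = T_H/COP.
With T_H = 292.40 K, T_C = 292.40 × (1 − 1/12.5) = 269.01 K.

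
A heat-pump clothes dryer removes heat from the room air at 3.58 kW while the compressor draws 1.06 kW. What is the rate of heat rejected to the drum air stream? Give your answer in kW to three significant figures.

For a cyclic device the first law requires Q̇_H = Q̇_C + Ẇ.
Q̇_H = Q̇_C + Ẇ = 4.640 kW.

4.64 kW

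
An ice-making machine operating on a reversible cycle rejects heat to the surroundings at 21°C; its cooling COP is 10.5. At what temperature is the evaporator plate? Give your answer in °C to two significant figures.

-4.6 °C

For a Carnot refrigerator COP_R = T_C/(T_H − T_C), so T_C = COP·T_H/(1 + COP).
With T_H = 294.15 K, T_C = 10.5 × 294.15/11.50 = 268.57 K.
Converting, 268.57 K = -4.58°C.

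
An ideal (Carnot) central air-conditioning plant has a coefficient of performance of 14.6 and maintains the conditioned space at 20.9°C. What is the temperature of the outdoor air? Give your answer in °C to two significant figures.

41 °C

COP_R = T_C/(T_H − T_C) gives T_H − T_C = T_C/COP.
With T_C = 294.05 K, T_H = 294.05 × (1 + 1/14.6) = 314.19 K.
Converting, 314.19 K = 41.04°C.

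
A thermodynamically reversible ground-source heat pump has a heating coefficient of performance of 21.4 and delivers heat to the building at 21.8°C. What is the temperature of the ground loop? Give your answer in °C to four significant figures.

COP_HP = T_H/(T_H − T_C) gives T_H − T_C = T_H/COP.
With T_H = 294.95 K, T_C = 294.95 × (1 − 1/21.4) = 281.17 K.
Converting, 281.17 K = 8.02°C.

8.017 °C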